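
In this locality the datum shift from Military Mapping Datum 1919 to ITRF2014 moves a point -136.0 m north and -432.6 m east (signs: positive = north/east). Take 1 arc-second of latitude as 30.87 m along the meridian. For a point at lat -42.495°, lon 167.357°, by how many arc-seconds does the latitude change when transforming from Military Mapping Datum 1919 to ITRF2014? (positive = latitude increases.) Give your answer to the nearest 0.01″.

Δφ = -4.41″

1″ of latitude = 30.87 m, so Δφ = -136.0 / 30.87 = -4.406″.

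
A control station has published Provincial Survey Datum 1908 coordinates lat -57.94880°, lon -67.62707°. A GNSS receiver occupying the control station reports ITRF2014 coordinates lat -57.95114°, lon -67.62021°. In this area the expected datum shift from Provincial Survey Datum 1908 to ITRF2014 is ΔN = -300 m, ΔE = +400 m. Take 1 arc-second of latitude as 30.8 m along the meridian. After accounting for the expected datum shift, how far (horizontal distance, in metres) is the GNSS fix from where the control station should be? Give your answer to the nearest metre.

41 m

Observed coordinate differences: Δφ = -0.00234°, Δλ = +0.00686°.
Converting to metres (1° lat = 110880 m, cos φ = 0.530677): observed ΔN = -259.5 m, observed ΔE = 403.7 m.
Subtracting the expected shift leaves a residual of -259.5 − (-300) = 40.5 m north and 403.7 − (400) = 3.7 m east.
Residual distance = √(40.5² + 3.7²) = 40.7 m.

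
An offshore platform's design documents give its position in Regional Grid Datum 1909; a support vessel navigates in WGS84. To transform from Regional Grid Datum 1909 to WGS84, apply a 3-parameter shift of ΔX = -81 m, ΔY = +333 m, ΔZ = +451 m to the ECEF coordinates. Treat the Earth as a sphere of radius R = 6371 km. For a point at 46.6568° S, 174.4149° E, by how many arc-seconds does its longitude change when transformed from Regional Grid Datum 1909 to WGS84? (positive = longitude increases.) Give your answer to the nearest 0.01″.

Δλ = -15.26″

sin φ = -0.727255, cos φ = 0.686367, sin λ = 0.097324, cos λ = -0.995253.
East component: ΔE = −sin λ·ΔX + cos λ·ΔY = −(0.097324)(-81) + (-0.995253)(333) = -323.54 m.
1° of latitude spans πR/180 = 111195 m; at latitude φ, 1° of longitude spans that × cos φ = 76320.5 m, so Δλ = -323.54 / 76320.5 × 3600 = -15.261″.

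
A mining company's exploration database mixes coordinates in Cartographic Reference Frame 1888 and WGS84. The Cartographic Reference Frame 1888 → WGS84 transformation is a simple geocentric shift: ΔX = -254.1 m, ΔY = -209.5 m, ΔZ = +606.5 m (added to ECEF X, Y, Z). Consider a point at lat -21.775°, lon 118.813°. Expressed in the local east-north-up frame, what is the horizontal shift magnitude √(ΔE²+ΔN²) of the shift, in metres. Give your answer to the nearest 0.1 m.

At φ = -21.775°, λ = 118.813°: sin φ = -0.370963, cos φ = 0.928648, sin λ = 0.876197, cos λ = -0.481952.
ΔE = −sin λ·ΔX + cos λ·ΔY = −(0.876197)·(-254.1) + (-0.481952)·(-209.5) = 323.61 m.
ΔN = −sin φ cos λ·ΔX − sin φ sin λ·ΔY + cos φ·ΔZ = −(-0.370963)(-0.481952)(-254.1) − (-0.370963)(0.876197)(-209.5) + (0.928648)(606.5) = 540.56 m.
Horizontal magnitude = √(ΔE² + ΔN²) = √(323.61² + 540.56²) = 630.02 m.

630.0 m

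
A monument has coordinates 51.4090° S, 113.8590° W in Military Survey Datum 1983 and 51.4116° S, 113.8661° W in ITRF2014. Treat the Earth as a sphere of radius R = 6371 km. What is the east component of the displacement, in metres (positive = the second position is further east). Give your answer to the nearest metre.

ΔE = -492 m

Δφ = -51.4116° − -51.4090° = -0.0026°; Δλ = -113.8661° − -113.8590° = -0.0071°.
1° along a meridian = πR/180 = 111195 m.
ΔN = Δφ × 111195 = -289.1 m; ΔE = Δλ × 111195 × cos(-51.4090°) = -0.0071 × 111195 × 0.623757 = -492.4 m.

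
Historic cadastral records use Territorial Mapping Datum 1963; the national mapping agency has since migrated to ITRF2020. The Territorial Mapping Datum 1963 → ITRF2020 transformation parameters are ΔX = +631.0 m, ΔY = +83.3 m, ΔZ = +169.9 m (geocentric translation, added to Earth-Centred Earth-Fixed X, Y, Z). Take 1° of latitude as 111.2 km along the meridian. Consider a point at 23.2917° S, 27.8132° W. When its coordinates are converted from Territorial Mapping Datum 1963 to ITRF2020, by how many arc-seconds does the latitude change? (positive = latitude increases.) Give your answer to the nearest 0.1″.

Δφ = 11.7″

sin φ = -0.395412, cos φ = 0.918504, sin λ = -0.466590, cos λ = 0.884474.
North component: ΔN = −sin φ cos λ·ΔX − sin φ sin λ·ΔY + cos φ·ΔZ = −(-0.395412)(0.884474)(631.0) − (-0.395412)(-0.466590)(83.3) + (0.918504)(169.9) = 361.37 m.
1° of latitude spans 111200 m, so Δφ = 361.37 / 111200 × 3600 = 11.699″.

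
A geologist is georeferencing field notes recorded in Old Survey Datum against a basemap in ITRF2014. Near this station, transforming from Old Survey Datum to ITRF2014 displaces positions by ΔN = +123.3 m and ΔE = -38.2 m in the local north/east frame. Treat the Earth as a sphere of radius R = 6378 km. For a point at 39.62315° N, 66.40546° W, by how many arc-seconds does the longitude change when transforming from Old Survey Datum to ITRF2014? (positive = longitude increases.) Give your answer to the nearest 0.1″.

Δλ = -1.6″

At latitude 39.62315°, cos φ = 0.770256.
One radian of longitude at latitude φ spans R cos φ, so Δλ = ΔE / (R cos φ) = -38.2 / (6378000 × 0.770256) = -7.7758e-06 rad = -1.604″.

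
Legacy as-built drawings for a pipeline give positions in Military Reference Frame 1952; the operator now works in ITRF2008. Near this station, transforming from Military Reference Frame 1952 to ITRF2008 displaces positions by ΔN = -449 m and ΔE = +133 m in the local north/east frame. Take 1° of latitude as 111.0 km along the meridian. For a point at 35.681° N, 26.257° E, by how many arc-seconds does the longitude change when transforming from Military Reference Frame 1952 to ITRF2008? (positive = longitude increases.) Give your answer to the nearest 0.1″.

Δλ = 5.3″

At latitude 35.681°, cos φ = 0.812277.
1° of longitude at this latitude = 111.0 × cos φ = 90.16 km, so Δλ = 133.0 / 90162.7 = 0.0014751° = 5.310″.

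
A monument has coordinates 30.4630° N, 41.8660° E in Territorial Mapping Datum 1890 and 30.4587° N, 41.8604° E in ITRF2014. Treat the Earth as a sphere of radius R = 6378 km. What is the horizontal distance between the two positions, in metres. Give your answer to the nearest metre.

Δφ = 30.4587° − 30.4630° = -0.0043°; Δλ = 41.8604° − 41.8660° = -0.0056°.
1° along a meridian = πR/180 = 111317 m.
ΔN = Δφ × 111317 = -478.7 m; ΔE = Δλ × 111317 × cos(30.4630°) = -0.0056 × 111317 × 0.861957 = -537.3 m.
Distance = √(ΔE² + ΔN²) = √((-537.3)² + (-478.7)²) = 719.6 m.

720 m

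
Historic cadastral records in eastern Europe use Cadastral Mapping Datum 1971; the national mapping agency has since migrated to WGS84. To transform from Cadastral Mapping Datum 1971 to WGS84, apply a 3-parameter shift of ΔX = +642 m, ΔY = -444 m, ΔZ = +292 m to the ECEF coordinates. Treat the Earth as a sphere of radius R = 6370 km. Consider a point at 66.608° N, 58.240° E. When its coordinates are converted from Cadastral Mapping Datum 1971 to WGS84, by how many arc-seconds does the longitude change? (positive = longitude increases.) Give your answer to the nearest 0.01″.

sin φ = 0.917810, cos φ = 0.397020, sin λ = 0.850260, cos λ = 0.526362.
East component: ΔE = −sin λ·ΔX + cos λ·ΔY = −(0.850260)(642) + (0.526362)(-444) = -779.57 m.
1° of latitude spans πR/180 = 111177 m; at latitude φ, 1° of longitude spans that × cos φ = 44139.7 m, so Δλ = -779.57 / 44139.7 × 3600 = -63.581″.

Δλ = -63.58″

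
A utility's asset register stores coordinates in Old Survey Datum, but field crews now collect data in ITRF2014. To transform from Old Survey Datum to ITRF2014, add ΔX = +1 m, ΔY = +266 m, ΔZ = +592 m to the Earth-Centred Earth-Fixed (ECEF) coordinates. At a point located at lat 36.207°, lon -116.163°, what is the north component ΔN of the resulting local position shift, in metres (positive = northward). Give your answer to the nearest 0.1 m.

ΔN = 619.0 m

At φ = 36.207°, λ = -116.163°: sin φ = 0.590704, cos φ = 0.806888, sin λ = -0.897543, cos λ = -0.440926.
ΔN = −sin φ cos λ·ΔX − sin φ sin λ·ΔY + cos φ·ΔZ = −(0.590704)(-0.440926)(1) − (0.590704)(-0.897543)(266) + (0.806888)(592) = 618.97 m.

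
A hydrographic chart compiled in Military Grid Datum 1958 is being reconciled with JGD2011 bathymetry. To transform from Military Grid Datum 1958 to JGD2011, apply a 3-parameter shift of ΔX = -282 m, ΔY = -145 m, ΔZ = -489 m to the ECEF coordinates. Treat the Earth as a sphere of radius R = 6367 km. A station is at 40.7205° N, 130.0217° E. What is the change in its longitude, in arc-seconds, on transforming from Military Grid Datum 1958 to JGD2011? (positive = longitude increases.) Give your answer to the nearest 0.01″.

Δλ = 13.22″

sin φ = 0.652370, cos φ = 0.757901, sin λ = 0.765801, cos λ = -0.643078.
East component: ΔE = −sin λ·ΔX + cos λ·ΔY = −(0.765801)(-282) + (-0.643078)(-145) = 309.20 m.
1° of latitude spans πR/180 = 111125 m; at latitude φ, 1° of longitude spans that × cos φ = 84221.8 m, so Δλ = 309.20 / 84221.8 × 3600 = 13.217″.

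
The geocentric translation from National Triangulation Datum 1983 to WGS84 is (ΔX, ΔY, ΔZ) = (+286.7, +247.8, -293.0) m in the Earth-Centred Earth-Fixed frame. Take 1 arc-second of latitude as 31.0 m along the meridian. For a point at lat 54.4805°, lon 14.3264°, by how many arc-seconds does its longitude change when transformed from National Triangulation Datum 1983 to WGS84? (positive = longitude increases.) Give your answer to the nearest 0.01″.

Δλ = 9.39″

sin φ = 0.813918, cos φ = 0.580980, sin λ = 0.247445, cos λ = 0.968902.
East component: ΔE = −sin λ·ΔX + cos λ·ΔY = −(0.247445)(286.7) + (0.968902)(247.8) = 169.15 m.
1° of latitude spans 3600 × 31.00 = 111600 m; at latitude φ, 1° of longitude spans that × cos φ = 64837.4 m, so Δλ = 169.15 / 64837.4 × 3600 = 9.392″.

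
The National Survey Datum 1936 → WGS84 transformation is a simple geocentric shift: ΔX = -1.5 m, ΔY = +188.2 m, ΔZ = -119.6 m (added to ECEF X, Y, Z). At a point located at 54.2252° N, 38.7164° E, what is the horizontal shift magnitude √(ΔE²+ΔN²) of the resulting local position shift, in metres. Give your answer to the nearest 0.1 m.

The local east axis at (φ, λ) is (−sin λ, cos λ, 0), so ΔE = −sin(38.7164°)·(-1.5) + cos(38.7164°)·188.2 = 147.78 m.
The local north axis is (−sin φ cos λ, −sin φ sin λ, cos φ), giving ΔN = 0.950 − 95.503 − 69.918 = -164.47 m.
Horizontal magnitude = √(ΔE² + ΔN²) = √(147.78² + (-164.47)²) = 221.11 m.

221.1 m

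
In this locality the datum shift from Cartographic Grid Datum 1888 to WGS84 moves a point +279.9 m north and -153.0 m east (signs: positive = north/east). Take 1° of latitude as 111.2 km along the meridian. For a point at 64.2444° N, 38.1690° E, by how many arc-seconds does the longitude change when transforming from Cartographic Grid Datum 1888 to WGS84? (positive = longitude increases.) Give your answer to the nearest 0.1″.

Δλ = -11.4″

At latitude 64.2444°, cos φ = 0.434533.
1° of longitude at this latitude = 111.2 × cos φ = 48.32 km, so Δλ = -153.0 / 48320.1 = -0.0031664° = -11.399″.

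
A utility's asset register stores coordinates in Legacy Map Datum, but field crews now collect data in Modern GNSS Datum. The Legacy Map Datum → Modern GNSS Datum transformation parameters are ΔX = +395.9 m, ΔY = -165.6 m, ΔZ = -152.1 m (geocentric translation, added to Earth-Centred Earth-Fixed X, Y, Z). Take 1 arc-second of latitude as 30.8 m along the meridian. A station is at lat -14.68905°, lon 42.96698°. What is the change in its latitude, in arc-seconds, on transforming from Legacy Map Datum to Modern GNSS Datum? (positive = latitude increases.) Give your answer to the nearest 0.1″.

Δφ = -3.3″

sin φ = -0.253573, cos φ = 0.967316, sin λ = 0.681577, cos λ = 0.731747.
North component: ΔN = −sin φ cos λ·ΔX − sin φ sin λ·ΔY + cos φ·ΔZ = −(-0.253573)(0.731747)(395.9) − (-0.253573)(0.681577)(-165.6) + (0.967316)(-152.1) = -102.29 m.
1° of latitude spans 3600 × 30.80 = 110880 m, so Δφ = -102.29 / 110880 × 3600 = -3.321″.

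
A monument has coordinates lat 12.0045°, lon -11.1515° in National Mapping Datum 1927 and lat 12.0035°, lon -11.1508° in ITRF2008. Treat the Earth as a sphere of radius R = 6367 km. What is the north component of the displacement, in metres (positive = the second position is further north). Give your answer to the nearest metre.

ΔN = -111 m

Δφ = 12.0035° − 12.0045° = -0.0010°; Δλ = -11.1508° − -11.1515° = +0.0007°.
1° along a meridian = πR/180 = 111125 m.
ΔN = Δφ × 111125 = -111.1 m; ΔE = Δλ × 111125 × cos(12.0045°) = +0.0007 × 111125 × 0.978131 = 76.1 m.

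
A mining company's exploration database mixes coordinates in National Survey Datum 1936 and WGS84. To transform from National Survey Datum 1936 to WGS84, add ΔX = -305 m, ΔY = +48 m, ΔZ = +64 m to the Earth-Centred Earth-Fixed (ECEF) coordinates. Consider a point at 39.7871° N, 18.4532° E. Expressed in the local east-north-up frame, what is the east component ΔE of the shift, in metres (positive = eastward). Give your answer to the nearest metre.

The local east axis at (φ, λ) is (−sin λ, cos λ, 0), so ΔE = −sin(18.4532°)·(-305) + cos(18.4532°)·48 = 142.07 m.

ΔE = 142 m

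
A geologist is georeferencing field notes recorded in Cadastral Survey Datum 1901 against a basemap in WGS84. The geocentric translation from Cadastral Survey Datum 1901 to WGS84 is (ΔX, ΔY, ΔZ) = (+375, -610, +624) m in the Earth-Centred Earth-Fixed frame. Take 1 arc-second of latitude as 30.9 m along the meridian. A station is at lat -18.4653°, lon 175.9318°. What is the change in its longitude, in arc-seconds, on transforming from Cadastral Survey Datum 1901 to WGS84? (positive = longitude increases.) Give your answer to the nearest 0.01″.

sin φ = -0.316730, cos φ = 0.948516, sin λ = 0.070944, cos λ = -0.997480.
East component: ΔE = −sin λ·ΔX + cos λ·ΔY = −(0.070944)(375) + (-0.997480)(-610) = 581.86 m.
1° of latitude spans 3600 × 30.90 = 111240 m; at latitude φ, 1° of longitude spans that × cos φ = 105512.9 m, so Δλ = 581.86 / 105512.9 × 3600 = 19.852″.

Δλ = 19.85″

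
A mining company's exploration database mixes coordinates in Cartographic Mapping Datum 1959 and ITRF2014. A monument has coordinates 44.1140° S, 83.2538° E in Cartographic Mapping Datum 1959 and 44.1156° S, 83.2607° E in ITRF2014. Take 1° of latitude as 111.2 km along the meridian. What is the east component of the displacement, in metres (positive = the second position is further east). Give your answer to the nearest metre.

ΔE = 551 m

Δφ = -44.1156° − -44.1140° = -0.0016°; Δλ = 83.2607° − 83.2538° = +0.0069°.
ΔN = Δφ × 111200 = -177.9 m; ΔE = Δλ × 111200 × cos(-44.1140°) = +0.0069 × 111200 × 0.717956 = 550.9 m.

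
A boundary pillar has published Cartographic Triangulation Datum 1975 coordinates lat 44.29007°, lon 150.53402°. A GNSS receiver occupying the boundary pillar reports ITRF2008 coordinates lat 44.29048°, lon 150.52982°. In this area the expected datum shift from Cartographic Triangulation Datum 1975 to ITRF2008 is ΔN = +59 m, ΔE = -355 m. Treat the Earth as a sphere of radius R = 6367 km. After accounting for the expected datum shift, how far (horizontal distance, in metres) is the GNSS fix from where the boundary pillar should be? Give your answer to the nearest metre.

Observed coordinate differences: Δφ = +0.00041°, Δλ = -0.00420°.
Converting to metres (1° lat = 111125 m, cos φ = 0.715814): observed ΔN = 45.6 m, observed ΔE = -334.1 m.
Subtracting the expected shift leaves a residual of 45.6 − (59) = -13.4 m north and -334.1 − (-355) = 20.9 m east.
Residual distance = √((-13.4)² + 20.9²) = 24.9 m.

25 m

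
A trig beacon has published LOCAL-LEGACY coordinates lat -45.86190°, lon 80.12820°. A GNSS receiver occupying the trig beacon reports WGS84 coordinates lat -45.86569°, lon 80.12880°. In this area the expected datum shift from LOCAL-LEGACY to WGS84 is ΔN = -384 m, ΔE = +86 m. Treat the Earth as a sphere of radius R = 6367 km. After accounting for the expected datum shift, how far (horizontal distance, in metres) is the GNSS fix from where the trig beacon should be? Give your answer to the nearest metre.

Observed coordinate differences: Δφ = -0.00379°, Δλ = +0.00060°.
Converting to metres (1° lat = 111125 m, cos φ = 0.696390): observed ΔN = -421.2 m, observed ΔE = 46.4 m.
Subtracting the expected shift leaves a residual of -421.2 − (-384) = -37.2 m north and 46.4 − (86) = -39.6 m east.
Residual distance = √((-37.2)² + (-39.6)²) = 54.3 m.

54 m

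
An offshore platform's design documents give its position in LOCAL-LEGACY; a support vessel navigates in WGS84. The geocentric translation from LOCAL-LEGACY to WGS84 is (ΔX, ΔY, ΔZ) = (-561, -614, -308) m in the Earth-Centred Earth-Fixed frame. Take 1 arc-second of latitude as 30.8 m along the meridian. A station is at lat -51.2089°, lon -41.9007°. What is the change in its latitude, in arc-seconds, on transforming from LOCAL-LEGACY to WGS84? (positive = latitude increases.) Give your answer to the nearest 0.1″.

Δφ = -6.5″

sin φ = -0.779435, cos φ = 0.626483, sin λ = -0.667842, cos λ = 0.744303.
North component: ΔN = −sin φ cos λ·ΔX − sin φ sin λ·ΔY + cos φ·ΔZ = −(-0.779435)(0.744303)(-561) − (-0.779435)(-0.667842)(-614) + (0.626483)(-308) = -198.80 m.
1° of latitude spans 3600 × 30.80 = 110880 m, so Δφ = -198.80 / 110880 × 3600 = -6.455″.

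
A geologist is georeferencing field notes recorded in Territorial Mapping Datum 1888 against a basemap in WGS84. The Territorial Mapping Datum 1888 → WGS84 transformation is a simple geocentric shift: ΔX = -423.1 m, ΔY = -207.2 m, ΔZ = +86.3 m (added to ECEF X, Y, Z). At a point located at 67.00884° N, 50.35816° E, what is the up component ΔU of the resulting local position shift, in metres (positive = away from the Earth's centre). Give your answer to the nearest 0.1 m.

At φ = 67.00884°, λ = 50.35816°: sin φ = 0.920565, cos φ = 0.390589, sin λ = 0.770048, cos λ = 0.637986.
ΔU = cos φ cos λ·ΔX + cos φ sin λ·ΔY + sin φ·ΔZ = (0.390589)(0.637986)(-423.1) + (0.390589)(0.770048)(-207.2) + (0.920565)(86.3) = -88.31 m.

ΔU = -88.3 m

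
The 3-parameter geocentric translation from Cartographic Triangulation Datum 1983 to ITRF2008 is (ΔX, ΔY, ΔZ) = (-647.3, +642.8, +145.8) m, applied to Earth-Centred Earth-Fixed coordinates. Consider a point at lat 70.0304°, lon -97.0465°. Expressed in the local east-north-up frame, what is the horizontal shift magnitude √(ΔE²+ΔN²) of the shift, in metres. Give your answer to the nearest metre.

The local east axis at (φ, λ) is (−sin λ, cos λ, 0), so ΔE = −sin(-97.0465°)·(-647.3) + cos(-97.0465°)·642.8 = -721.27 m.
The local north axis is (−sin φ cos λ, −sin φ sin λ, cos φ), giving ΔN = -74.633 + 599.588 + 49.794 = 574.75 m.
Horizontal magnitude = √(ΔE² + ΔN²) = √((-721.27)² + 574.75²) = 922.26 m.

922 m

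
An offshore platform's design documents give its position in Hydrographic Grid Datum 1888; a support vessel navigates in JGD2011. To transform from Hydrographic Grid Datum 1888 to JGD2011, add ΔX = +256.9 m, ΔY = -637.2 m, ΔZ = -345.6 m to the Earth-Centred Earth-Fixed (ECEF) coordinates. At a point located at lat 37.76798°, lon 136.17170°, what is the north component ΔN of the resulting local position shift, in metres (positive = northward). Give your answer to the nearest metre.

The local north axis is (−sin φ cos λ, −sin φ sin λ, cos φ), giving ΔN = 113.510 + 270.257 − 273.196 = 110.57 m.

ΔN = 111 m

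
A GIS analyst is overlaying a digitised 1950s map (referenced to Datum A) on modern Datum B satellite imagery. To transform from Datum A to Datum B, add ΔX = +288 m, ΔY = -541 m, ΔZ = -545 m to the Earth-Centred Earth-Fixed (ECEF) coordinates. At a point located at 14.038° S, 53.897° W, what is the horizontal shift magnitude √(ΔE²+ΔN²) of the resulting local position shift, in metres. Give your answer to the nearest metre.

At φ = -14.038°, λ = -53.897°: sin φ = -0.242565, cos φ = 0.970135, sin λ = -0.807959, cos λ = 0.589239.
ΔE = −sin λ·ΔX + cos λ·ΔY = −(-0.807959)·(288) + (0.589239)·(-541) = -86.09 m.
ΔN = −sin φ cos λ·ΔX − sin φ sin λ·ΔY + cos φ·ΔZ = −(-0.242565)(0.589239)(288) − (-0.242565)(-0.807959)(-541) + (0.970135)(-545) = -381.53 m.
Horizontal magnitude = √(ΔE² + ΔN²) = √((-86.09)² + (-381.53)²) = 391.12 m.

391 m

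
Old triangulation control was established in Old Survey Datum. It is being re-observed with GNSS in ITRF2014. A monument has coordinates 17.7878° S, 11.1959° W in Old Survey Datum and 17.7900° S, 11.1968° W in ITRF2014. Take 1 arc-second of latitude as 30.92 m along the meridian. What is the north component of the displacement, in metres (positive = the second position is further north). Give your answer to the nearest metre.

Δφ = -17.7900° − -17.7878° = -0.0022°; Δλ = -11.1968° − -11.1959° = -0.0009°.
1° of latitude = 3600 × 30.92 = 111312 m.
ΔN = Δφ × 111312 = -244.9 m; ΔE = Δλ × 111312 × cos(-17.7878°) = -0.0009 × 111312 × 0.952194 = -95.4 m.

ΔN = -245 m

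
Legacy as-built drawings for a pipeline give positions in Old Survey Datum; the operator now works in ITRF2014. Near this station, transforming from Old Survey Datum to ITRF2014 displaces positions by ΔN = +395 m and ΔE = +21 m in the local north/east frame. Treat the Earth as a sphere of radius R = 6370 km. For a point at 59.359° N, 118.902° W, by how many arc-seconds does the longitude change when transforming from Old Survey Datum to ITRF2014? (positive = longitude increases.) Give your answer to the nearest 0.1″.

Δλ = 1.3″

At latitude 59.359°, cos φ = 0.509657.
One radian of longitude at latitude φ spans R cos φ, so Δλ = ΔE / (R cos φ) = 21.0 / (6370000 × 0.509657) = 6.4685e-06 rad = 1.334″.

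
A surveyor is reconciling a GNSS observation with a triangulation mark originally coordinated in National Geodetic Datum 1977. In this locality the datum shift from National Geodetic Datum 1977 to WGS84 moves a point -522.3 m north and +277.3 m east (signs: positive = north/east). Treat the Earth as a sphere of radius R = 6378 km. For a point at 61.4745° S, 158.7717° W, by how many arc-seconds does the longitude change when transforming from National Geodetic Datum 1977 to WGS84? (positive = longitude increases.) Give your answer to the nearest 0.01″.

At latitude -61.4745°, cos φ = 0.477550.
One radian of longitude at latitude φ spans R cos φ, so Δλ = ΔE / (R cos φ) = 277.3 / (6378000 × 0.477550) = 9.1043e-05 rad = 18.779″.

Δλ = 18.78″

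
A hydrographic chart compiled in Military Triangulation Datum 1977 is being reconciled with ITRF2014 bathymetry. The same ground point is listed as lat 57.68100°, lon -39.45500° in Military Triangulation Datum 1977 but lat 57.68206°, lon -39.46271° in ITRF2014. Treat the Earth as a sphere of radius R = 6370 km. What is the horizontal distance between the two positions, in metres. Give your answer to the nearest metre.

473 m

Δφ = 57.68206° − 57.68100° = +0.00106°; Δλ = -39.46271° − -39.45500° = -0.00771°.
1° along a meridian = πR/180 = 111177 m.
ΔN = Δφ × 111177 = 117.8 m; ΔE = Δλ × 111177 × cos(57.68100°) = -0.00771 × 111177 × 0.534633 = -458.3 m.
Distance = √(ΔE² + ΔN²) = √((-458.3)² + 117.8²) = 473.2 m.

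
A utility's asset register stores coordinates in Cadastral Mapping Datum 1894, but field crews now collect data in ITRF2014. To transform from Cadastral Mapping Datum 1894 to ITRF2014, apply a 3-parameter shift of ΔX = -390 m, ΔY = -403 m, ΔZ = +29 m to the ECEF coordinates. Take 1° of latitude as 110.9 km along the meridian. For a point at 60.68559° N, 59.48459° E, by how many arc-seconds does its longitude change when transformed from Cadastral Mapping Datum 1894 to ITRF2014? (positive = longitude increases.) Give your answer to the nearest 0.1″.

Δλ = 8.7″

sin φ = 0.871946, cos φ = 0.489602, sin λ = 0.861493, cos λ = 0.507770.
East component: ΔE = −sin λ·ΔX + cos λ·ΔY = −(0.861493)(-390) + (0.507770)(-403) = 131.35 m.
1° of latitude spans 110900 m; at latitude φ, 1° of longitude spans that × cos φ = 54296.8 m, so Δλ = 131.35 / 54296.8 × 3600 = 8.709″.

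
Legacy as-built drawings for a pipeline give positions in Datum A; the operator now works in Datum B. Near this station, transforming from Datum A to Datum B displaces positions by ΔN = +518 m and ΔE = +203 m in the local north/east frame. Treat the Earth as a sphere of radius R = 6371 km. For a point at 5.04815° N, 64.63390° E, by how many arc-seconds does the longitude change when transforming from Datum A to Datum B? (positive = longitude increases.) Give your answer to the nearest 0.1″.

At latitude 5.04815°, cos φ = 0.996121.
One radian of longitude at latitude φ spans R cos φ, so Δλ = ΔE / (R cos φ) = 203.0 / (6371000 × 0.996121) = 3.1987e-05 rad = 6.598″.

Δλ = 6.6″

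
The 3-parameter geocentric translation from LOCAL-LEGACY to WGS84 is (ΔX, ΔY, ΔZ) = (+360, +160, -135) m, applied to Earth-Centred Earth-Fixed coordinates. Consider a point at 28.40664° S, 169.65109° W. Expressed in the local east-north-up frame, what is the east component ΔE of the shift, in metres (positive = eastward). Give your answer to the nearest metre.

At φ = -28.40664°, λ = -169.65109°: sin φ = -0.475726, cos φ = 0.879593, sin λ = -0.179642, cos λ = -0.983732.
ΔE = −sin λ·ΔX + cos λ·ΔY = −(-0.179642)·(360) + (-0.983732)·(160) = -92.73 m.

ΔE = -93 m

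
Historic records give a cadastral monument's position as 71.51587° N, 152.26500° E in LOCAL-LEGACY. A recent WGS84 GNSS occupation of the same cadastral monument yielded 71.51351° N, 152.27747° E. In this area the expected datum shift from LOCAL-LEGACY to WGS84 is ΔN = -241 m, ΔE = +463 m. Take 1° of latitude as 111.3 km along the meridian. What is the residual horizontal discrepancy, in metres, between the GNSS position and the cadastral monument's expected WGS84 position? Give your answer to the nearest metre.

32 m

Observed coordinate differences: Δφ = -0.00236°, Δλ = +0.01247°.
Converting to metres (1° lat = 111300 m, cos φ = 0.317042): observed ΔN = -262.7 m, observed ΔE = 440.0 m.
Subtracting the expected shift leaves a residual of -262.7 − (-241) = -21.7 m north and 440.0 − (463) = -23.0 m east.
Residual distance = √((-21.7)² + (-23.0)²) = 31.6 m.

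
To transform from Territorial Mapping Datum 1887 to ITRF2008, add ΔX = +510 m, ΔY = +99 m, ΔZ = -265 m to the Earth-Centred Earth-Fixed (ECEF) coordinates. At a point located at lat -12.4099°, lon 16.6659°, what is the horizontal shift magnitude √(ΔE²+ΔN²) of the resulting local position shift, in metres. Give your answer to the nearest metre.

156 m

The local east axis at (φ, λ) is (−sin λ, cos λ, 0), so ΔE = −sin(16.6659°)·510 + cos(16.6659°)·99 = -51.42 m.
The local north axis is (−sin φ cos λ, −sin φ sin λ, cos φ), giving ΔN = 104.997 + 6.102 − 258.808 = -147.71 m.
Horizontal magnitude = √(ΔE² + ΔN²) = √((-51.42)² + (-147.71)²) = 156.40 m.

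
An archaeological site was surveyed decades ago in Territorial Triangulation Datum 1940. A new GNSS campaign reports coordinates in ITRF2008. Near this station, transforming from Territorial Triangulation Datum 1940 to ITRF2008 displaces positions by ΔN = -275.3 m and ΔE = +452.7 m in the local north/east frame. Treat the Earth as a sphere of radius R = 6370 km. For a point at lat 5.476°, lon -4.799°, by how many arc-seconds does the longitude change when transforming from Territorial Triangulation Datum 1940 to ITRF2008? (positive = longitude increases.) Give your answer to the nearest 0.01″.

Δλ = 14.73″

At latitude 5.476°, cos φ = 0.995436.
One radian of longitude at latitude φ spans R cos φ, so Δλ = ΔE / (R cos φ) = 452.7 / (6370000 × 0.995436) = 7.1393e-05 rad = 14.726″.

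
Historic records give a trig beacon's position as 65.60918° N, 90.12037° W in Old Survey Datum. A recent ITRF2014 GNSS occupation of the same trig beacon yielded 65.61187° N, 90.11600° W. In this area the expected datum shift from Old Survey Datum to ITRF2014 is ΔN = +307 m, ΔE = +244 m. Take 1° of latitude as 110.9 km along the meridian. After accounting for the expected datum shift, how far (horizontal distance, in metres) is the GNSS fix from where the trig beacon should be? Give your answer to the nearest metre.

Observed coordinate differences: Δφ = +0.00269°, Δλ = +0.00437°.
Converting to metres (1° lat = 110900 m, cos φ = 0.412959): observed ΔN = 298.3 m, observed ΔE = 200.1 m.
Subtracting the expected shift leaves a residual of 298.3 − (307) = -8.7 m north and 200.1 − (244) = -43.9 m east.
Residual distance = √((-8.7)² + (-43.9)²) = 44.7 m.

45 m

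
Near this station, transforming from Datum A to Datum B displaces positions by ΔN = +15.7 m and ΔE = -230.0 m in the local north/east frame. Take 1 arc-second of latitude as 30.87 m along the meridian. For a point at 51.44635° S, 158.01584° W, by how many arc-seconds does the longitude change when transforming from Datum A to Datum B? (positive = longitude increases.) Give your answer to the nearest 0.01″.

Δλ = -11.95″

At latitude -51.44635°, cos φ = 0.623247.
1″ of longitude at this latitude = 30.87 × cos φ = 19.2396 m, so Δλ = -230.0 / 19.2396 = -11.954″.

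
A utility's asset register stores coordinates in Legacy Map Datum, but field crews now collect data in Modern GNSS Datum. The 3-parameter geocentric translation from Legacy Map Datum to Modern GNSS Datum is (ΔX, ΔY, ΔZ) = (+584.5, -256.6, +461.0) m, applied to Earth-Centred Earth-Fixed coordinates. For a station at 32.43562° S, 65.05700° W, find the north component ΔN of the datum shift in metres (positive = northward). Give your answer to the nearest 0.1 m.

At φ = -32.43562°, λ = -65.05700°: sin φ = -0.536352, cos φ = 0.843995, sin λ = -0.906728, cos λ = 0.421716.
ΔN = −sin φ cos λ·ΔX − sin φ sin λ·ΔY + cos φ·ΔZ = −(-0.536352)(0.421716)(584.5) − (-0.536352)(-0.906728)(-256.6) + (0.843995)(461.0) = 646.08 m.

ΔN = 646.1 m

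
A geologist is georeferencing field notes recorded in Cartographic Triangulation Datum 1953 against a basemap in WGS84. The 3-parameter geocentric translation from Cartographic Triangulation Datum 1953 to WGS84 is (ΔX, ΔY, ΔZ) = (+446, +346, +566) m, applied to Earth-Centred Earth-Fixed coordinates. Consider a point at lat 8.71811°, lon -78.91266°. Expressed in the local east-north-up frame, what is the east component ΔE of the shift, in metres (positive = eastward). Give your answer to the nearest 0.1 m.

The local east axis at (φ, λ) is (−sin λ, cos λ, 0), so ΔE = −sin(-78.91266°)·446 + cos(-78.91266°)·346 = 504.21 m.

ΔE = 504.2 m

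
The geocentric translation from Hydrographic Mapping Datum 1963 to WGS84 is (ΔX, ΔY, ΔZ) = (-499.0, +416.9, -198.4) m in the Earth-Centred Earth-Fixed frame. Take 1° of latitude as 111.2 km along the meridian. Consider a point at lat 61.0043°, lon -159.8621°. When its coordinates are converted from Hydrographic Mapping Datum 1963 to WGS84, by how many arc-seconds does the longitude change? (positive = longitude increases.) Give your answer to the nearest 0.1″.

Δλ = -37.6″

sin φ = 0.874656, cos φ = 0.484744, sin λ = -0.344281, cos λ = -0.938867.
East component: ΔE = −sin λ·ΔX + cos λ·ΔY = −(-0.344281)(-499.0) + (-0.938867)(416.9) = -563.21 m.
1° of latitude spans 111200 m; at latitude φ, 1° of longitude spans that × cos φ = 53903.5 m, so Δλ = -563.21 / 53903.5 × 3600 = -37.615″.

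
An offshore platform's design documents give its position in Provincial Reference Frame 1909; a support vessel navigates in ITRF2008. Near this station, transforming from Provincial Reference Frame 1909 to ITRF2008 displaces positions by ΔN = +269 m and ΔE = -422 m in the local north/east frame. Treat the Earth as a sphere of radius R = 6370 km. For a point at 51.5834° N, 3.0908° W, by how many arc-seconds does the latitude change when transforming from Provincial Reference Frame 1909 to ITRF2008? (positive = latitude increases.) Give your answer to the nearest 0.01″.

Δφ = 8.71″

On a sphere of radius R, 1 rad of latitude = R, so Δφ = ΔN / R = 269.0 / 6370000 = 4.2229e-05 rad = 8.710″.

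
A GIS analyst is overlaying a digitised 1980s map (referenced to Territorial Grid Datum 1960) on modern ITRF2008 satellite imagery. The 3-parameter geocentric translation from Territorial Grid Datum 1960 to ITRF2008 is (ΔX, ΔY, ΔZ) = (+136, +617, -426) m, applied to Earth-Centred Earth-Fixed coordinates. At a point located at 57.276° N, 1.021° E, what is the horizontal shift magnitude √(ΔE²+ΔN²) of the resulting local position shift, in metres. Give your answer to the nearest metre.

The local east axis at (φ, λ) is (−sin λ, cos λ, 0), so ΔE = −sin(1.021°)·136 + cos(1.021°)·617 = 614.48 m.
The local north axis is (−sin φ cos λ, −sin φ sin λ, cos φ), giving ΔN = -114.397 − 9.249 − 230.293 = -353.94 m.
Horizontal magnitude = √(ΔE² + ΔN²) = √(614.48² + (-353.94)²) = 709.12 m.

709 m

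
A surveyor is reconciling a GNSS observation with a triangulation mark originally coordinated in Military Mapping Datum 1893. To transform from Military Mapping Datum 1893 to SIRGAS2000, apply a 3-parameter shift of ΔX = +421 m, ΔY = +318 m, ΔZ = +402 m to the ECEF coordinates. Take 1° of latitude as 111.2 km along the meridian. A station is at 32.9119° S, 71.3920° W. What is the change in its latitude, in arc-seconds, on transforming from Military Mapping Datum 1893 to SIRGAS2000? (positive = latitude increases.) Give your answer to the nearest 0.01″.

Δφ = 7.99″

sin φ = -0.543349, cos φ = 0.839507, sin λ = -0.947724, cos λ = 0.319092.
North component: ΔN = −sin φ cos λ·ΔX − sin φ sin λ·ΔY + cos φ·ΔZ = −(-0.543349)(0.319092)(421) − (-0.543349)(-0.947724)(318) + (0.839507)(402) = 246.72 m.
1° of latitude spans 111200 m, so Δφ = 246.72 / 111200 × 3600 = 7.987″.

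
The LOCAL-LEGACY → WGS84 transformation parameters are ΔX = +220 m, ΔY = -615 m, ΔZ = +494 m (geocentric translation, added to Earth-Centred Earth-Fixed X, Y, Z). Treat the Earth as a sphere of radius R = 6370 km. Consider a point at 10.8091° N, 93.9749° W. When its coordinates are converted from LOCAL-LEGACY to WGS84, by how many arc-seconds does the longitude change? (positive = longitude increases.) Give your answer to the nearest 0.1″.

Δλ = 8.6″

sin φ = 0.187537, cos φ = 0.982257, sin λ = -0.997595, cos λ = -0.069319.
East component: ΔE = −sin λ·ΔX + cos λ·ΔY = −(-0.997595)(220) + (-0.069319)(-615) = 262.10 m.
1° of latitude spans πR/180 = 111177 m; at latitude φ, 1° of longitude spans that × cos φ = 109204.9 m, so Δλ = 262.10 / 109204.9 × 3600 = 8.640″.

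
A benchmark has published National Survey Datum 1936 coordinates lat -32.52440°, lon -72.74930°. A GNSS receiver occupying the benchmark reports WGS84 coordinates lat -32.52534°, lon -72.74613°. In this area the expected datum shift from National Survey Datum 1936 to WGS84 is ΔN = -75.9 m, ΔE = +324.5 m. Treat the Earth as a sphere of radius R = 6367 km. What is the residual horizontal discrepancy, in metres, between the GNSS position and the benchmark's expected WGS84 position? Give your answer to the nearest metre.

Observed coordinate differences: Δφ = -0.00094°, Δλ = +0.00317°.
Converting to metres (1° lat = 111125 m, cos φ = 0.843163): observed ΔN = -104.5 m, observed ΔE = 297.0 m.
Subtracting the expected shift leaves a residual of -104.5 − (-75.9) = -28.6 m north and 297.0 − (324.5) = -27.5 m east.
Residual distance = √((-28.6)² + (-27.5)²) = 39.6 m.

40 m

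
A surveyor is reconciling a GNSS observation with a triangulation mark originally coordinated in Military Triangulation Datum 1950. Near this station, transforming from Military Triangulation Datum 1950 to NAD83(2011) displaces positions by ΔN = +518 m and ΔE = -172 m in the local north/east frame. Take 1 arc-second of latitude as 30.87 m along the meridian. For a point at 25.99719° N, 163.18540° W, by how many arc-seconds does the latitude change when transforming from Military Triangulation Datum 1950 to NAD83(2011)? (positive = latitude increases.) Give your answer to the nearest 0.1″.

1″ of latitude = 30.87 m, so Δφ = 518.0 / 30.87 = 16.780″.

Δφ = 16.8″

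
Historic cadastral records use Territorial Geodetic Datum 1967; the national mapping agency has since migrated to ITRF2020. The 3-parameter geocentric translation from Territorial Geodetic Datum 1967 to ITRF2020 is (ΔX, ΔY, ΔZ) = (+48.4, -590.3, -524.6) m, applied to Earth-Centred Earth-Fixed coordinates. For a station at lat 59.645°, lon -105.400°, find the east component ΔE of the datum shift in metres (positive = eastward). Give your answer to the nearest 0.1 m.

At φ = 59.645°, λ = -105.400°: sin φ = 0.862911, cos φ = 0.505356, sin λ = -0.964095, cos λ = -0.265556.
ΔE = −sin λ·ΔX + cos λ·ΔY = −(-0.964095)·(48.4) + (-0.265556)·(-590.3) = 203.42 m.

ΔE = 203.4 m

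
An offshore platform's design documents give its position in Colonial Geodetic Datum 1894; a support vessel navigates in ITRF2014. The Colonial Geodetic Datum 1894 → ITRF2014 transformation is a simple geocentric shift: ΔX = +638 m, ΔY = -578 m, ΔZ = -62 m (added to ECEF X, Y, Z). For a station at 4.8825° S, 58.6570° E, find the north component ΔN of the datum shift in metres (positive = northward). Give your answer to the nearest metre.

ΔN = -76 m

At φ = -4.8825°, λ = 58.6570°: sin φ = -0.085113, cos φ = 0.996371, sin λ = 0.854069, cos λ = 0.520160.
ΔN = −sin φ cos λ·ΔX − sin φ sin λ·ΔY + cos φ·ΔZ = −(-0.085113)(0.520160)(638) − (-0.085113)(0.854069)(-578) + (0.996371)(-62) = -75.55 m.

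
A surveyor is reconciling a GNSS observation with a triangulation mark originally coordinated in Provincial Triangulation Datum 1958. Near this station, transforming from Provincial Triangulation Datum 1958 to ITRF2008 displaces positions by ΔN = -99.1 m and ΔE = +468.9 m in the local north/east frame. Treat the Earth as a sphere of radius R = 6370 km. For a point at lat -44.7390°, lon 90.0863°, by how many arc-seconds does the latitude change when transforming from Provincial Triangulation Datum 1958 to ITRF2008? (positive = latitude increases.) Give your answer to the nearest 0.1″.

Δφ = -3.2″

On a sphere of radius R, 1 rad of latitude = R, so Δφ = ΔN / R = -99.1 / 6370000 = -1.5557e-05 rad = -3.209″.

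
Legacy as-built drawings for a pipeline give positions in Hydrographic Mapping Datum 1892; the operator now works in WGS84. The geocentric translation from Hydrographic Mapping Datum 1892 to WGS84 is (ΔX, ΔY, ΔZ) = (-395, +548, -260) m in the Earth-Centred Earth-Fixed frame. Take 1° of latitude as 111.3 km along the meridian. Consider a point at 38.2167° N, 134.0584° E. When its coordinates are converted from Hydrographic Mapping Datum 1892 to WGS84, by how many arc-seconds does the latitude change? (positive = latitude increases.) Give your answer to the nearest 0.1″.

Δφ = -20.0″

sin φ = 0.618637, cos φ = 0.785677, sin λ = 0.718631, cos λ = -0.695391.
North component: ΔN = −sin φ cos λ·ΔX − sin φ sin λ·ΔY + cos φ·ΔZ = −(0.618637)(-0.695391)(-395) − (0.618637)(0.718631)(548) + (0.785677)(-260) = -617.83 m.
1° of latitude spans 111300 m, so Δφ = -617.83 / 111300 × 3600 = -19.984″.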